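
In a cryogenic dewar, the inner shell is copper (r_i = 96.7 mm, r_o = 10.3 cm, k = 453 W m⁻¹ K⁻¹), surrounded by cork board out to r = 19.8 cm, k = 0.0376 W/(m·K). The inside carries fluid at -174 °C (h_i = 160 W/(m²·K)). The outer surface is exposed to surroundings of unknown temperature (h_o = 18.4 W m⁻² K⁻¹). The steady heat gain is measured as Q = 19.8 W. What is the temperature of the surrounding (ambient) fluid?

T_out = 24.4 °C

Series resistances:
  R_conv,in = 1/(4πr²h) = 1/(4π·0.0967²·160) = 0.05319 K/W
  R_copper = (1/0.0967 − 1/0.103)/(4πk) = 0.6325/(4π·453) = 1.111×10^-4 K/W
  R_cork board = (1/0.103 − 1/0.198)/(4πk) = 4.658/(4π·0.0376) = 9.859 K/W
  R_conv,out = 1/(4πr²h) = 1/(4π·0.198²·18.4) = 0.1103 K/W
ΣR = 10.02 K/W
ΔT = Q·ΣR = 19.8 × 10.02 = 198.4 K
Heat flows inward, so T_out = T_in + ΔT = -174 + 198.4 = 24.4 °C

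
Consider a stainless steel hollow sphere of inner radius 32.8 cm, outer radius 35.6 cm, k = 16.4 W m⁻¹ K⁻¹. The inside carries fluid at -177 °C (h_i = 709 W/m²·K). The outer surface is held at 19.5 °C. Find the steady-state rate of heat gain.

Series thermal resistances, inner to outer:
  R_conv,in = 1/(4πr²h) = 1/(4π·0.328²·709) = 0.001043 K/W
  R_stainless steel = (1/0.328 − 1/0.356)/(4πk) = 0.2398/(4π·16.4) = 0.001164 K/W
ΣR = 0.001043 + 0.001164 = 0.002207 K/W
Q = ΔT/ΣR = (-177 °C − 19.5 °C)/0.002207 = -89000 W
(Negative Q ⇒ heat flows inward; heat gain = 89000 W.)

Q = 89000 W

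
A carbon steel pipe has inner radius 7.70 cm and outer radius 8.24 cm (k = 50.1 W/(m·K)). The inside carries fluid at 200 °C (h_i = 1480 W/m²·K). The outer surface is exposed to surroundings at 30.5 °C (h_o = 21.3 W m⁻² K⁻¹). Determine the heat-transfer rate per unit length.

Q' = 1840 W/m

Resistance network (inner→outer):
  R'_conv,in = 1/(2πr h) = 1/(2π·0.0770·1480) = 0.001397 m·K/W
  R'_carbon steel = ln(0.0824/0.0770)/(2πk) = 0.06778/(2π·50.1) = 2.153×10^-4 m·K/W
  R'_conv,out = 1/(2πr h) = 1/(2π·0.0824·21.3) = 0.09068 m·K/W
ΣR = 0.001397 + 2.153×10^-4 + 0.09068 = 0.09229 m·K/W
Q' = ΔT/ΣR = (200 °C − 30.5 °C)/0.09229 = 1840 W/m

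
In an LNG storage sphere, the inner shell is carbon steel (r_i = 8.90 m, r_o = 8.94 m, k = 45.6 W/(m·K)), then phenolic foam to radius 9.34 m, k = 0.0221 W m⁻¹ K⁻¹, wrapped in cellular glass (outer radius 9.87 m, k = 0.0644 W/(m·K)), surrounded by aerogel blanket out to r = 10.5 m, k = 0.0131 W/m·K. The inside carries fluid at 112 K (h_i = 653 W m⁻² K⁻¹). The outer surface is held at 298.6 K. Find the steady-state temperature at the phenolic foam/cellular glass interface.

T = 165 K

Series thermal resistances, inner to outer:
  R_conv,in = 1/(4πr²h) = 1/(4π·8.90²·653) = 1.538×10^-6 K/W
  R_carbon steel = (1/8.90 − 1/8.94)/(4πk) = 5.027×10^-4/(4π·45.6) = 8.773×10^-7 K/W
  R_phenolic foam = (1/8.94 − 1/9.34)/(4πk) = 0.004790/(4π·0.0221) = 0.01725 K/W
  R_cellular glass = (1/9.34 − 1/9.87)/(4πk) = 0.005749/(4π·0.0644) = 0.007104 K/W
  R_aerogel blanket = (1/9.87 − 1/10.5)/(4πk) = 0.006079/(4π·0.0131) = 0.03693 K/W
ΣR = 1.538×10^-6 + 8.773×10^-7 + 0.01725 + 0.007104 + 0.03693 = 0.06129 K/W
Q = ΔT/ΣR = (112 K − 298.6 K)/0.06129 = -3045 W
From the inner boundary to the phenolic foam/cellular glass interface, ΣR_partial = 0.01725 K/W.
T_interface = T_in − Q·ΣR_partial = 112 K − (-3045)(0.01725) = 165 K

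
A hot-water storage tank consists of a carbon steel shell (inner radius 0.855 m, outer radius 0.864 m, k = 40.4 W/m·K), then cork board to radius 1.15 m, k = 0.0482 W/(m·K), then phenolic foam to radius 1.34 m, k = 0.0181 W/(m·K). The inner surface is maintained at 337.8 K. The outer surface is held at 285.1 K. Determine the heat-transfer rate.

Q = 51.8 W

Resistance network (inner→outer):
  R_carbon steel = (1/0.855 − 1/0.864)/(4πk) = 0.01218/(4π·40.4) = 2.400×10^-5 K/W
  R_cork board = (1/0.864 − 1/1.15)/(4πk) = 0.2878/(4π·0.0482) = 0.4752 K/W
  R_phenolic foam = (1/1.15 − 1/1.34)/(4πk) = 0.1233/(4π·0.0181) = 0.5421 K/W
ΣR = 2.400×10^-5 + 0.4752 + 0.5421 = 1.017 K/W
Q = ΔT/ΣR = (337.8 K − 285.1 K)/1.017 = 51.8 W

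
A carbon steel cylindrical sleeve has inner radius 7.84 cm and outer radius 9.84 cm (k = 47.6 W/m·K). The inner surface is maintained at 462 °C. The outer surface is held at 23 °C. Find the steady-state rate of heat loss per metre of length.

Q' = 578 kW/m

Q' = 2πk·ΔT/ln(r₂/r₁) = 2π × 47.6 × 439 / ln(0.0984/0.0784) = 5.78×10^5 W/m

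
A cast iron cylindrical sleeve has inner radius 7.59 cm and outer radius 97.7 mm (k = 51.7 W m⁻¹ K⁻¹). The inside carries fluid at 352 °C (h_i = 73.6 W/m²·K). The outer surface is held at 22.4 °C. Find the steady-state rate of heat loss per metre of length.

Series thermal resistances, inner to outer:
  R'_conv,in = 1/(2πr h) = 1/(2π·0.0759·73.6) = 0.02849 m·K/W
  R'_cast iron = ln(0.0977/0.0759)/(2πk) = 0.2525/(2π·51.7) = 7.773×10^-4 m·K/W
ΣR = 0.02849 + 7.773×10^-4 = 0.02927 m·K/W
Q' = ΔT/ΣR = (352 °C − 22.4 °C)/0.02927 = 11300 W/m

Q' = 11300 W/m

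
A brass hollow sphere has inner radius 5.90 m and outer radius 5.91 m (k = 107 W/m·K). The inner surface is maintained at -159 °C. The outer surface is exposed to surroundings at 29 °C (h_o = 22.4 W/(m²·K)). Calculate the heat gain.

Q = 1.84×10^6 W

Resistance network (inner→outer):
  R_brass = (1/5.90 − 1/5.91)/(4πk) = 2.868×10^-4/(4π·107) = 2.133×10^-7 K/W
  R_conv,out = 1/(4πr²h) = 1/(4π·5.91²·22.4) = 1.017×10^-4 K/W
ΣR = 2.133×10^-7 + 1.017×10^-4 = 1.019×10^-4 K/W
Q = ΔT/ΣR = (-159 °C − 29 °C)/1.019×10^-4 = -1.84×10^6 W
(Negative Q ⇒ heat flows inward; heat gain = 1.84×10^6 W.)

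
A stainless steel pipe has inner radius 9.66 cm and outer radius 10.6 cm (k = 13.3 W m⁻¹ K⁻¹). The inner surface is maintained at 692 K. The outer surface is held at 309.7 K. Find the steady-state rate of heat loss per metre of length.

Q' = 344 kW/m

Q' = 2πk·ΔT/ln(r₂/r₁) = 2π × 13.3 × 382.3 / ln(0.106/0.0966) = 3.44×10^5 W/m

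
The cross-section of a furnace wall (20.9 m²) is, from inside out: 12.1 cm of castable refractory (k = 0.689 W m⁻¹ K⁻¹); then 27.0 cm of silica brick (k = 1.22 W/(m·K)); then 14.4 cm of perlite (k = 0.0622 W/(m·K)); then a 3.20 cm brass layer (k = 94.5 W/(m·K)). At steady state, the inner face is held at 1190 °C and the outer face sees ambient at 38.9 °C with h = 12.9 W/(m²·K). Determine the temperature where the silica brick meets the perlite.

T = 1026 °C

Treat each layer as a resistance in series:
  R_castable refractory = L/(kA) = 0.121/(0.689·20.9) = 0.008403 K/W
  R_silica brick = L/(kA) = 0.270/(1.22·20.9) = 0.01059 K/W
  R_perlite = L/(kA) = 0.144/(0.0622·20.9) = 0.1108 K/W
  R_brass = L/(kA) = 0.0320/(94.5·20.9) = 1.620×10^-5 K/W
  R_conv,out = 1/(hA) = 1/(12.9·20.9) = 0.003709 K/W
ΣR = 0.008403 + 0.01059 + 0.1108 + 1.620×10^-5 + 0.003709 = 0.1335 K/W
Q = ΔT/ΣR = (1190 °C − 38.9 °C)/0.1335 = 8622 W
From the inner boundary to the silica brick/perlite interface, ΣR_partial = 0.01899 K/W.
T_interface = T_in − Q·ΣR_partial = 1190 °C − (8622)(0.01899) = 1026 °C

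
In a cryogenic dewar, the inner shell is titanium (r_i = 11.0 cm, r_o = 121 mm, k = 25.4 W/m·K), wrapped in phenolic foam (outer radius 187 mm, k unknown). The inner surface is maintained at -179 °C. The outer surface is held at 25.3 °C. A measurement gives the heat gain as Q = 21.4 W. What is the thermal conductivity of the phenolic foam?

k = 0.0243 W/m·K

ΣR = ΔT/Q = |-179 − 25.3|/21.4 = 9.547 K/W
Known resistances:
  R_titanium = (1/0.110 − 1/0.121)/(4πk) = 0.8264/(4π·25.4) = 0.002589 K/W
R_phenolic foam = ΣR − ΣR_known = 9.547 − 0.002589 = 9.544 K/W
(1/r₁−1/r₂)/(4πk) = 9.544 ⇒ k = 2.917/(4π·9.544) = 0.0243 W/m·K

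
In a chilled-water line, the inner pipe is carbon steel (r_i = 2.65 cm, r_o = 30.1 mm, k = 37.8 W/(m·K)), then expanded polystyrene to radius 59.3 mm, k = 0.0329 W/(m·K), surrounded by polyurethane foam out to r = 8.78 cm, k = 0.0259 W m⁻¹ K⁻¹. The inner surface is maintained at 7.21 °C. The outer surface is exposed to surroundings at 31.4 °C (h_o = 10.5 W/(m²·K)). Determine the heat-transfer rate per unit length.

Series thermal resistances, inner to outer:
  R'_carbon steel = ln(0.0301/0.0265)/(2πk) = 0.1274/(2π·37.8) = 5.363×10^-4 m·K/W
  R'_expanded polystyrene = ln(0.0593/0.0301)/(2πk) = 0.6781/(2π·0.0329) = 3.280 m·K/W
  R'_polyurethane foam = ln(0.0878/0.0593)/(2πk) = 0.3925/(2π·0.0259) = 2.412 m·K/W
  R'_conv,out = 1/(2πr h) = 1/(2π·0.0878·10.5) = 0.1726 m·K/W
ΣR = 5.363×10^-4 + 3.280 + 2.412 + 0.1726 = 5.865 m·K/W
Q' = ΔT/ΣR = (7.21 °C − 31.4 °C)/5.865 = -4.12 W/m
(Negative Q' ⇒ heat flows inward; heat gain = 4.12 W/m.)

Q' = 4.12 W/m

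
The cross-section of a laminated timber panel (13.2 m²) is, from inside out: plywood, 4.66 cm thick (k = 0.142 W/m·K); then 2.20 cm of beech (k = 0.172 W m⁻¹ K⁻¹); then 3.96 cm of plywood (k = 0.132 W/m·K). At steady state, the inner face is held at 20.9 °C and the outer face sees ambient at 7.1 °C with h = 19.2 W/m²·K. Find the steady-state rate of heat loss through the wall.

Q = 225 W

Treat each layer as a resistance in series:
  R_plywood = L/(kA) = 0.0466/(0.142·13.2) = 0.02486 K/W
  R_beech = L/(kA) = 0.0220/(0.172·13.2) = 0.009690 K/W
  R_plywood = L/(kA) = 0.0396/(0.132·13.2) = 0.02273 K/W
  R_conv,out = 1/(hA) = 1/(19.2·13.2) = 0.003946 K/W
ΣR = 0.02486 + 0.009690 + 0.02273 + 0.003946 = 0.06123 K/W
Q = ΔT/ΣR = (20.9 °C − 7.1 °C)/0.06123 = 225 W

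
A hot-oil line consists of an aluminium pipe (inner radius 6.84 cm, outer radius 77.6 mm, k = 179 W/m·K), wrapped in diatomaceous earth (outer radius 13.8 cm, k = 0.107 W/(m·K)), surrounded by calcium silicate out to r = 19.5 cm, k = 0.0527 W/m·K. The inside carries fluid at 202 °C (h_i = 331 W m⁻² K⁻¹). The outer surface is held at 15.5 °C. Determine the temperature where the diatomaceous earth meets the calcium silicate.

Treat each layer as a resistance in series:
  R'_conv,in = 1/(2πr h) = 1/(2π·0.0684·331) = 0.007030 m·K/W
  R'_aluminium = ln(0.0776/0.0684)/(2πk) = 0.1262/(2π·179) = 1.122×10^-4 m·K/W
  R'_diatomaceous earth = ln(0.138/0.0776)/(2πk) = 0.5757/(2π·0.107) = 0.8563 m·K/W
  R'_calcium silicate = ln(0.195/0.138)/(2πk) = 0.3457/(2π·0.0527) = 1.044 m·K/W
ΣR = 0.007030 + 1.122×10^-4 + 0.8563 + 1.044 = 1.907 m·K/W
Q' = ΔT/ΣR = (202 °C − 15.5 °C)/1.907 = 97.80 W/m
From the inner boundary to the diatomaceous earth/calcium silicate interface, ΣR_partial = 0.8634 m·K/W.
T_interface = T_in − Q'·ΣR_partial = 202 °C − (97.80)(0.8634) = 118 °C

T = 118 °C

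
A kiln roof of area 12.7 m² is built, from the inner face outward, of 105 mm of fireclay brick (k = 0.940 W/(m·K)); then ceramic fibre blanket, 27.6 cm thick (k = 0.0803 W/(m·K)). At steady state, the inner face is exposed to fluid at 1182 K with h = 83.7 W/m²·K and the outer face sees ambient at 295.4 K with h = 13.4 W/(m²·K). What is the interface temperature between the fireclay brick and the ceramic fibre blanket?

T = 1152 K

Series thermal resistances, inner to outer:
  R_conv,in = 1/(hA) = 1/(83.7·12.7) = 9.407×10^-4 K/W
  R_fireclay brick = L/(kA) = 0.105/(0.940·12.7) = 0.008795 K/W
  R_ceramic fibre blanket = L/(kA) = 0.276/(0.0803·12.7) = 0.2706 K/W
  R_conv,out = 1/(hA) = 1/(13.4·12.7) = 0.005876 K/W
ΣR = 9.407×10^-4 + 0.008795 + 0.2706 + 0.005876 = 0.2862 K/W
Q = ΔT/ΣR = (1182 K − 295.4 K)/0.2862 = 3098 W
From the inner boundary to the fireclay brick/ceramic fibre blanket interface, ΣR_partial = 0.009736 K/W.
T_interface = T_in − Q·ΣR_partial = 1182 K − (3098)(0.009736) = 1152 K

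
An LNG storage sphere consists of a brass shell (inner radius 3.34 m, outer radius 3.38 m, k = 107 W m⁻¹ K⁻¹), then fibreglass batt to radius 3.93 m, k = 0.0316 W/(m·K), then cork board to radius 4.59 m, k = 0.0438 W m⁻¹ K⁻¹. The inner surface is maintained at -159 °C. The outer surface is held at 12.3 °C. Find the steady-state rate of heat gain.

Resistance network (inner→outer):
  R_brass = (1/3.34 − 1/3.38)/(4πk) = 0.003543/(4π·107) = 2.635×10^-6 K/W
  R_fibreglass batt = (1/3.38 − 1/3.93)/(4πk) = 0.04141/(4π·0.0316) = 0.1043 K/W
  R_cork board = (1/3.93 − 1/4.59)/(4πk) = 0.03659/(4π·0.0438) = 0.06647 K/W
ΣR = 2.635×10^-6 + 0.1043 + 0.06647 = 0.1708 K/W
Q = ΔT/ΣR = (-159 °C − 12.3 °C)/0.1708 = -1000 W
(Negative Q ⇒ heat flows inward; heat gain = 1000 W.)

Q = 1000 W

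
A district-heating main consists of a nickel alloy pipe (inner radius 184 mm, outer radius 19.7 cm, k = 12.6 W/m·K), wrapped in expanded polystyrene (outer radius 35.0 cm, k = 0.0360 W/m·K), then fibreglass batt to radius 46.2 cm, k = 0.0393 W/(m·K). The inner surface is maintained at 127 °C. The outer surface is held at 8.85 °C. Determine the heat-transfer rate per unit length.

Q' = 32.2 W/m

Treat each layer as a resistance in series:
  R'_nickel alloy = ln(0.197/0.184)/(2πk) = 0.06827/(2π·12.6) = 8.623×10^-4 m·K/W
  R'_expanded polystyrene = ln(0.350/0.197)/(2πk) = 0.5747/(2π·0.0360) = 2.541 m·K/W
  R'_fibreglass batt = ln(0.462/0.350)/(2πk) = 0.2776/(2π·0.0393) = 1.124 m·K/W
ΣR = 8.623×10^-4 + 2.541 + 1.124 = 3.666 m·K/W
Q' = ΔT/ΣR = (127 °C − 8.85 °C)/3.666 = 32.2 W/m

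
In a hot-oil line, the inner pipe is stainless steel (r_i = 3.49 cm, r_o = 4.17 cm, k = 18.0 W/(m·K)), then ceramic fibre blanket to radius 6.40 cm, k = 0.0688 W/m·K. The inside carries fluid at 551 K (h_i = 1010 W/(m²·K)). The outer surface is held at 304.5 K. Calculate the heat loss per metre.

Resistance network (inner→outer):
  R'_conv,in = 1/(2πr h) = 1/(2π·0.0349·1010) = 0.004515 m·K/W
  R'_stainless steel = ln(0.0417/0.0349)/(2πk) = 0.1780/(2π·18.0) = 0.001574 m·K/W
  R'_ceramic fibre blanket = ln(0.0640/0.0417)/(2πk) = 0.4284/(2π·0.0688) = 0.9910 m·K/W
ΣR = 0.004515 + 0.001574 + 0.9910 = 0.9971 m·K/W
Q' = ΔT/ΣR = (551 K − 304.5 K)/0.9971 = 247 W/m

Q' = 247 W/m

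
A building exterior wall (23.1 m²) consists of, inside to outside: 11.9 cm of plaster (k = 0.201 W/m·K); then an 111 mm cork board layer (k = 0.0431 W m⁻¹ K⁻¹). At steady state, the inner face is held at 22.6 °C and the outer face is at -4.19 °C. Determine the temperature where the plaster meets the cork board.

Resistance network (inner→outer):
  R_plaster = L/(kA) = 0.119/(0.201·23.1) = 0.02563 K/W
  R_cork board = L/(kA) = 0.111/(0.0431·23.1) = 0.1115 K/W
ΣR = 0.02563 + 0.1115 = 0.1371 K/W
Q = ΔT/ΣR = (22.6 °C − -4.19 °C)/0.1371 = 195.4 W
From the inner boundary to the plaster/cork board interface, ΣR_partial = 0.02563 K/W.
T_interface = T_in − Q·ΣR_partial = 22.6 °C − (195.4)(0.02563) = 17.6 °C

T = 17.6 °C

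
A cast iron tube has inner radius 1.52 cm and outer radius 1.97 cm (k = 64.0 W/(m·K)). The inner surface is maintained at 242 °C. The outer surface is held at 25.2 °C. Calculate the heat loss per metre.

Q' = 2πk·ΔT/ln(r₂/r₁) = 2π × 64.0 × 216.8 / ln(0.0197/0.0152) = 3.36×10^5 W/m

Q' = 336 kW/m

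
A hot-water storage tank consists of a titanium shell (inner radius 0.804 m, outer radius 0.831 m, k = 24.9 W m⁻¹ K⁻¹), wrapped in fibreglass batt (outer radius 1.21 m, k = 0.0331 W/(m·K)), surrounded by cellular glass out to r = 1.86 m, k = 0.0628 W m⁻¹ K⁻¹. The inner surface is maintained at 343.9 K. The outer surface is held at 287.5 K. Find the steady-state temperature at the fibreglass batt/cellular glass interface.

Resistance network (inner→outer):
  R_titanium = (1/0.804 − 1/0.831)/(4πk) = 0.04041/(4π·24.9) = 1.292×10^-4 K/W
  R_fibreglass batt = (1/0.831 − 1/1.21)/(4πk) = 0.3769/(4π·0.0331) = 0.9062 K/W
  R_cellular glass = (1/1.21 − 1/1.86)/(4πk) = 0.2888/(4π·0.0628) = 0.3660 K/W
ΣR = 1.292×10^-4 + 0.9062 + 0.3660 = 1.272 K/W
Q = ΔT/ΣR = (343.9 K − 287.5 K)/1.272 = 44.34 W
From the inner boundary to the fibreglass batt/cellular glass interface, ΣR_partial = 0.9063 K/W.
T_interface = T_in − Q·ΣR_partial = 343.9 K − (44.34)(0.9063) = 303.7 K

T = 303.7 K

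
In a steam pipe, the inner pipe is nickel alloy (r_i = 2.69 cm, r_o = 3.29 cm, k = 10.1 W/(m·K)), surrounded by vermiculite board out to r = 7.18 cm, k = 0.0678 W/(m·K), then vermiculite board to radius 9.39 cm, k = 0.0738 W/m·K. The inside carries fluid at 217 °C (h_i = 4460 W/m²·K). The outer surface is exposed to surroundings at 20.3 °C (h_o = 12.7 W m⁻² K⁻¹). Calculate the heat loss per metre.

Q' = 77.2 W/m

Treat each layer as a resistance in series:
  R'_conv,in = 1/(2πr h) = 1/(2π·0.0269·4460) = 0.001327 m·K/W
  R'_nickel alloy = ln(0.0329/0.0269)/(2πk) = 0.2013/(2π·10.1) = 0.003173 m·K/W
  R'_vermiculite board = ln(0.0718/0.0329)/(2πk) = 0.7804/(2π·0.0678) = 1.832 m·K/W
  R'_vermiculite board = ln(0.0939/0.0718)/(2πk) = 0.2683/(2π·0.0738) = 0.5787 m·K/W
  R'_conv,out = 1/(2πr h) = 1/(2π·0.0939·12.7) = 0.1335 m·K/W
ΣR = 0.001327 + 0.003173 + 1.832 + 0.5787 + 0.1335 = 2.549 m·K/W
Q' = ΔT/ΣR = (217 °C − 20.3 °C)/2.549 = 77.2 W/m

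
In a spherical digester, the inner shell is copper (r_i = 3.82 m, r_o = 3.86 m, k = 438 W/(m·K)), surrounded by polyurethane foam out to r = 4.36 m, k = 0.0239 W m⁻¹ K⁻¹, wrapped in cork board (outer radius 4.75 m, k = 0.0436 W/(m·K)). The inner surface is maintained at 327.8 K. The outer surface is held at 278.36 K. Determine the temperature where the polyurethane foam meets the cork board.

Resistance network (inner→outer):
  R_copper = (1/3.82 − 1/3.86)/(4πk) = 0.002713/(4π·438) = 4.929×10^-7 K/W
  R_polyurethane foam = (1/3.86 − 1/4.36)/(4πk) = 0.02971/(4π·0.0239) = 0.09892 K/W
  R_cork board = (1/4.36 − 1/4.75)/(4πk) = 0.01883/(4π·0.0436) = 0.03437 K/W
ΣR = 4.929×10^-7 + 0.09892 + 0.03437 = 0.1333 K/W
Q = ΔT/ΣR = (327.8 K − 278.36 K)/0.1333 = 370.9 W
From the inner boundary to the polyurethane foam/cork board interface, ΣR_partial = 0.09892 K/W.
T_interface = T_in − Q·ΣR_partial = 327.8 K − (370.9)(0.09892) = 291.1 K

T = 291.1 K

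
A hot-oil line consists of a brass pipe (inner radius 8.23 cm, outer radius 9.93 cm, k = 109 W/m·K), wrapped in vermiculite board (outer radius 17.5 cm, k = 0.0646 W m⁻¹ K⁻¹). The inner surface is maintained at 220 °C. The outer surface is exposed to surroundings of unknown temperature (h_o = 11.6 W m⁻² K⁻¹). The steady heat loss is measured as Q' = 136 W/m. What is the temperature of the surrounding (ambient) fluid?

T_out = 19.4 °C

Sum the resistances:
  R'_brass = ln(0.0993/0.0823)/(2πk) = 0.1878/(2π·109) = 2.742×10^-4 m·K/W
  R'_vermiculite board = ln(0.175/0.0993)/(2πk) = 0.5666/(2π·0.0646) = 1.396 m·K/W
  R'_conv,out = 1/(2πr h) = 1/(2π·0.175·11.6) = 0.07840 m·K/W
ΣR = 1.475 m·K/W
ΔT = Q'·ΣR = 136 × 1.475 = 200.6 K
Heat flows outward, so T_out = T_in − ΔT = 220 − 200.6 = 19.4 °C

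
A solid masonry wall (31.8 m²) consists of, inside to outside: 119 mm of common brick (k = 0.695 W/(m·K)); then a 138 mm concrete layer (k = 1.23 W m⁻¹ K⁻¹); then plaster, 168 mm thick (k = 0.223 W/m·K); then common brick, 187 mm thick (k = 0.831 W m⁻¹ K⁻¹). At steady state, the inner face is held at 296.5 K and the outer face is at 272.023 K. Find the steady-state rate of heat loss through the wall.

Treat each layer as a resistance in series:
  R_common brick = L/(kA) = 0.119/(0.695·31.8) = 0.005384 K/W
  R_concrete = L/(kA) = 0.138/(1.23·31.8) = 0.003528 K/W
  R_plaster = L/(kA) = 0.168/(0.223·31.8) = 0.02369 K/W
  R_common brick = L/(kA) = 0.187/(0.831·31.8) = 0.007076 K/W
ΣR = 0.005384 + 0.003528 + 0.02369 + 0.007076 = 0.03968 K/W
Q = ΔT/ΣR = (296.5 K − 272.023 K)/0.03968 = 617 W

Q = 617 W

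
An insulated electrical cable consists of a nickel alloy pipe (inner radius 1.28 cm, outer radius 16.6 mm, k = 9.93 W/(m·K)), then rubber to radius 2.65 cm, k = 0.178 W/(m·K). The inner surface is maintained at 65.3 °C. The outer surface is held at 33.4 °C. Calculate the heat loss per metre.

Series thermal resistances, inner to outer:
  R'_nickel alloy = ln(0.0166/0.0128)/(2πk) = 0.2600/(2π·9.93) = 0.004167 m·K/W
  R'_rubber = ln(0.0265/0.0166)/(2πk) = 0.4677/(2π·0.178) = 0.4182 m·K/W
ΣR = 0.004167 + 0.4182 = 0.4224 m·K/W
Q' = ΔT/ΣR = (65.3 °C − 33.4 °C)/0.4224 = 75.5 W/m

Q' = 75.5 W/m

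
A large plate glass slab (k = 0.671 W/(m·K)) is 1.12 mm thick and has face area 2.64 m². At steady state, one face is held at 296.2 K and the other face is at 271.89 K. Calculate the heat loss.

Q = 38400 W

Q = kA·ΔT/L = 0.671 × 2.64 × |296.2 K − 271.89 K| / 0.00112 = 38400 W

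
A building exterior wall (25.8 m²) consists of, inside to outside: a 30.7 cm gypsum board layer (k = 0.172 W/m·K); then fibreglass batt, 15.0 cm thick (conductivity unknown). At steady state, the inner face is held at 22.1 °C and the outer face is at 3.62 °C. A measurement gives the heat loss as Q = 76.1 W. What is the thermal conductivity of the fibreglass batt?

k = 0.0335 W/m·K

ΣR = ΔT/Q = |22.1 − 3.62|/76.1 = 0.2428 K/W
Known resistances:
  R_gypsum board = L/(kA) = 0.307/(0.172·25.8) = 0.06918 K/W
R_fibreglass batt = ΣR − ΣR_known = 0.2428 − 0.06918 = 0.1736 K/W
L/(kA) = 0.1736 ⇒ k = 0.150/(0.1736·25.8) = 0.0335 W/m·K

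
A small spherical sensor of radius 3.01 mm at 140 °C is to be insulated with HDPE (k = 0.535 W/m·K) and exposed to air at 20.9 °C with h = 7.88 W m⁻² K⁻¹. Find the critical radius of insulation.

For a sphere, r_cr = 2k_ins/h = 2·0.535/7.88 = 0.136 m = 13.6 cm

r_cr = 13.6 cm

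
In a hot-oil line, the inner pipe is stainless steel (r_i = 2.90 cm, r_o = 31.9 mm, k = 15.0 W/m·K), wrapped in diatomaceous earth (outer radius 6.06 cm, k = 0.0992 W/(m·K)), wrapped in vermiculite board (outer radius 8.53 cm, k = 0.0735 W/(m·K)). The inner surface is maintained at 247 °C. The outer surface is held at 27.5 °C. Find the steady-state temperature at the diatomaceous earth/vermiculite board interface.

T = 119 °C

Treat each layer as a resistance in series:
  R'_stainless steel = ln(0.0319/0.0290)/(2πk) = 0.09531/(2π·15.0) = 0.001011 m·K/W
  R'_diatomaceous earth = ln(0.0606/0.0319)/(2πk) = 0.6417/(2π·0.0992) = 1.030 m·K/W
  R'_vermiculite board = ln(0.0853/0.0606)/(2πk) = 0.3419/(2π·0.0735) = 0.7403 m·K/W
ΣR = 0.001011 + 1.030 + 0.7403 = 1.771 m·K/W
Q' = ΔT/ΣR = (247 °C − 27.5 °C)/1.771 = 123.9 W/m
From the inner boundary to the diatomaceous earth/vermiculite board interface, ΣR_partial = 1.031 m·K/W.
T_interface = T_in − Q'·ΣR_partial = 247 °C − (123.9)(1.031) = 119 °C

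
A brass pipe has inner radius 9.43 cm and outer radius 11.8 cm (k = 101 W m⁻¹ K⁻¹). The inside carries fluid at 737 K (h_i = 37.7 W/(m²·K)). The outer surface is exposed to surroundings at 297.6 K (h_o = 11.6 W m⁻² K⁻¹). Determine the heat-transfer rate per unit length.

Treat each layer as a resistance in series:
  R'_conv,in = 1/(2πr h) = 1/(2π·0.0943·37.7) = 0.04477 m·K/W
  R'_brass = ln(0.118/0.0943)/(2πk) = 0.2242/(2π·101) = 3.533×10^-4 m·K/W
  R'_conv,out = 1/(2πr h) = 1/(2π·0.118·11.6) = 0.1163 m·K/W
ΣR = 0.04477 + 3.533×10^-4 + 0.1163 = 0.1614 m·K/W
Q' = ΔT/ΣR = (737 K − 297.6 K)/0.1614 = 2720 W/m

Q' = 2720 W/m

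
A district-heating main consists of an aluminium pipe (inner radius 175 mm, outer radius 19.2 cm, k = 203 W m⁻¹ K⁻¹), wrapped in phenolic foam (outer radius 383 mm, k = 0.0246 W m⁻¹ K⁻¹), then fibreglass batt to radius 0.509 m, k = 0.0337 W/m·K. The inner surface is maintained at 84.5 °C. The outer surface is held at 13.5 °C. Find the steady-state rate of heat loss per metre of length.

Q' = 12.2 W/m

Resistance network (inner→outer):
  R'_aluminium = ln(0.192/0.175)/(2πk) = 0.09271/(2π·203) = 7.269×10^-5 m·K/W
  R'_phenolic foam = ln(0.383/0.192)/(2πk) = 0.6905/(2π·0.0246) = 4.468 m·K/W
  R'_fibreglass batt = ln(0.509/0.383)/(2πk) = 0.2844/(2π·0.0337) = 1.343 m·K/W
ΣR = 7.269×10^-5 + 4.468 + 1.343 = 5.811 m·K/W
Q' = ΔT/ΣR = (84.5 °C − 13.5 °C)/5.811 = 12.2 W/m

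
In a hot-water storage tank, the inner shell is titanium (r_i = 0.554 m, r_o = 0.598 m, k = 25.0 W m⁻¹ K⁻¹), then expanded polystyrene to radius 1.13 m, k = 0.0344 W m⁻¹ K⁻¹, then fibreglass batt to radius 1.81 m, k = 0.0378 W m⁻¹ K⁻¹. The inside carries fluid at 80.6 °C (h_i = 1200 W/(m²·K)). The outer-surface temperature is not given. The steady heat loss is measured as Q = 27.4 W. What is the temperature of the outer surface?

T_out = 11.5 °C

Sum the resistances:
  R_conv,in = 1/(4πr²h) = 1/(4π·0.554²·1200) = 2.161×10^-4 K/W
  R_titanium = (1/0.554 − 1/0.598)/(4πk) = 0.1328/(4π·25.0) = 4.228×10^-4 K/W
  R_expanded polystyrene = (1/0.598 − 1/1.13)/(4πk) = 0.7873/(4π·0.0344) = 1.821 K/W
  R_fibreglass batt = (1/1.13 − 1/1.81)/(4πk) = 0.3325/(4π·0.0378) = 0.6999 K/W
ΣR = 2.522 K/W
ΔT = Q·ΣR = 27.4 × 2.522 = 69.10 K
Heat flows outward, so T_out = T_in − ΔT = 80.6 − 69.10 = 11.5 °C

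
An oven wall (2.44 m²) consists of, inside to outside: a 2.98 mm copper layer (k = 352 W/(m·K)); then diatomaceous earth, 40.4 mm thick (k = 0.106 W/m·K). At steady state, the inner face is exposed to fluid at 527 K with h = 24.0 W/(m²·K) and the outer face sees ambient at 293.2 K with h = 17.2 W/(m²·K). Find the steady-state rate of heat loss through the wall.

Series thermal resistances, inner to outer:
  R_conv,in = 1/(hA) = 1/(24.0·2.44) = 0.01708 K/W
  R_copper = L/(kA) = 0.00298/(352·2.44) = 3.470×10^-6 K/W
  R_diatomaceous earth = L/(kA) = 0.0404/(0.106·2.44) = 0.1562 K/W
  R_conv,out = 1/(hA) = 1/(17.2·2.44) = 0.02383 K/W
ΣR = 0.01708 + 3.470×10^-6 + 0.1562 + 0.02383 = 0.1971 K/W
Q = ΔT/ΣR = (527 K − 293.2 K)/0.1971 = 1190 W

Q = 1190 W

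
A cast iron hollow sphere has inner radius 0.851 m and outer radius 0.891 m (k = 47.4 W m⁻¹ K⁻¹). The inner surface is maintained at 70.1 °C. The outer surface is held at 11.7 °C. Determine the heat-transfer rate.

Q = 4πk·ΔT/(1/r₁ − 1/r₂) = 4π × 47.4 × 58.4 / (1/0.851 − 1/0.891) = 6.59×10^5 W

Q = 6.59×10^5 W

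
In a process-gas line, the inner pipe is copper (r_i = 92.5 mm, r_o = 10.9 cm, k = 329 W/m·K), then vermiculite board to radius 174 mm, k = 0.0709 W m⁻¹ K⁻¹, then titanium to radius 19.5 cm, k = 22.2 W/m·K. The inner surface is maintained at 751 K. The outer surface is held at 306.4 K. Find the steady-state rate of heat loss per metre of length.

Q' = 423 W/m

Series thermal resistances, inner to outer:
  R'_copper = ln(0.109/0.0925)/(2πk) = 0.1641/(2π·329) = 7.940×10^-5 m·K/W
  R'_vermiculite board = ln(0.174/0.109)/(2πk) = 0.4677/(2π·0.0709) = 1.050 m·K/W
  R'_titanium = ln(0.195/0.174)/(2πk) = 0.1139/(2π·22.2) = 8.169×10^-4 m·K/W
ΣR = 7.940×10^-5 + 1.050 + 8.169×10^-4 = 1.051 m·K/W
Q' = ΔT/ΣR = (751 K − 306.4 K)/1.051 = 423 W/m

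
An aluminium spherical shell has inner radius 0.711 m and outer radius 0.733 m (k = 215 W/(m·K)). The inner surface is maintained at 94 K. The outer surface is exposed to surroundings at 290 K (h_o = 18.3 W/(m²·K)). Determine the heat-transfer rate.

Treat each layer as a resistance in series:
  R_aluminium = (1/0.711 − 1/0.733)/(4πk) = 0.04221/(4π·215) = 1.562×10^-5 K/W
  R_conv,out = 1/(4πr²h) = 1/(4π·0.733²·18.3) = 0.008093 K/W
ΣR = 1.562×10^-5 + 0.008093 = 0.008109 K/W
Q = ΔT/ΣR = (94 K − 290 K)/0.008109 = -24200 W
(Negative Q ⇒ heat flows inward; heat gain = 24200 W.)

Q = 24.2 kW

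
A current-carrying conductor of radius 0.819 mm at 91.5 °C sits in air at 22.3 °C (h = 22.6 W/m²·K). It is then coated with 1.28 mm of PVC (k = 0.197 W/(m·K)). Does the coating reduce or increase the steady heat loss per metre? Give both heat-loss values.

increases: 8.05 → 16.8 W/m

Critical radius for a cylinder: r_cr = k/h = 0.00872 m = 0.872 cm.
Outer radius after coating: r₂ = 8.19×10^-4 + 0.00128 = 0.002099 m.
Since r₁ < r_cr and r₂ ≤ r_cr, the coating moves toward the maximum at r_cr — heat loss rises.
Bare: R = 1/(2πr₁h) = 8.599 m·K/W; Q = 69.2/8.599 = 8.05 W/m.
Coated: R = R_cond + R_conv = 4.115 m·K/W; Q = 69.2/4.115 = 16.8 W/m.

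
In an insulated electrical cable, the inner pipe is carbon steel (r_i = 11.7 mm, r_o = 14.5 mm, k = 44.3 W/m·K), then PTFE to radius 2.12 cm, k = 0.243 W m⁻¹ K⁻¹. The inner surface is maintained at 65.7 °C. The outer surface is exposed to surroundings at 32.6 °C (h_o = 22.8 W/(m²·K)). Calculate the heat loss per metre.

Series thermal resistances, inner to outer:
  R'_carbon steel = ln(0.0145/0.0117)/(2πk) = 0.2146/(2π·44.3) = 7.708×10^-4 m·K/W
  R'_PTFE = ln(0.0212/0.0145)/(2πk) = 0.3799/(2π·0.243) = 0.2488 m·K/W
  R'_conv,out = 1/(2πr h) = 1/(2π·0.0212·22.8) = 0.3293 m·K/W
ΣR = 7.708×10^-4 + 0.2488 + 0.3293 = 0.5789 m·K/W
Q' = ΔT/ΣR = (65.7 °C − 32.6 °C)/0.5789 = 57.2 W/m

Q' = 57.2 W/m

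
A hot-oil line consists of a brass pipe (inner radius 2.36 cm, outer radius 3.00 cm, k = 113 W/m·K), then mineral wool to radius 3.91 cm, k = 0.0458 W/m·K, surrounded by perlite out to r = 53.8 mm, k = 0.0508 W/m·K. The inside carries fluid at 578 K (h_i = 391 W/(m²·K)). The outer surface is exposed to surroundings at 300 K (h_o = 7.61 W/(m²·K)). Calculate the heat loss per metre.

Series thermal resistances, inner to outer:
  R'_conv,in = 1/(2πr h) = 1/(2π·0.0236·391) = 0.01725 m·K/W
  R'_brass = ln(0.0300/0.0236)/(2πk) = 0.2400/(2π·113) = 3.380×10^-4 m·K/W
  R'_mineral wool = ln(0.0391/0.0300)/(2πk) = 0.2649/(2π·0.0458) = 0.9206 m·K/W
  R'_perlite = ln(0.0538/0.0391)/(2πk) = 0.3192/(2π·0.0508) = 0.9999 m·K/W
  R'_conv,out = 1/(2πr h) = 1/(2π·0.0538·7.61) = 0.3887 m·K/W
ΣR = 0.01725 + 3.380×10^-4 + 0.9206 + 0.9999 + 0.3887 = 2.327 m·K/W
Q' = ΔT/ΣR = (578 K − 300 K)/2.327 = 119 W/m

Q' = 119 W/m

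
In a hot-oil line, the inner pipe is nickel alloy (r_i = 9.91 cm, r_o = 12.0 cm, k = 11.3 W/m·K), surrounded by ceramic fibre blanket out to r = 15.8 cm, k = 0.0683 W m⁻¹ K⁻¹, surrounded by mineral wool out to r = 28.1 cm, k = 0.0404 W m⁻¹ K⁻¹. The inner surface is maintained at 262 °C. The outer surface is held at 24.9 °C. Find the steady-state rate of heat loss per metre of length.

Series thermal resistances, inner to outer:
  R'_nickel alloy = ln(0.120/0.0991)/(2πk) = 0.1914/(2π·11.3) = 0.002695 m·K/W
  R'_ceramic fibre blanket = ln(0.158/0.120)/(2πk) = 0.2751/(2π·0.0683) = 0.6411 m·K/W
  R'_mineral wool = ln(0.281/0.158)/(2πk) = 0.5758/(2π·0.0404) = 2.268 m·K/W
ΣR = 0.002695 + 0.6411 + 2.268 = 2.912 m·K/W
Q' = ΔT/ΣR = (262 °C − 24.9 °C)/2.912 = 81.4 W/m

Q' = 81.4 W/m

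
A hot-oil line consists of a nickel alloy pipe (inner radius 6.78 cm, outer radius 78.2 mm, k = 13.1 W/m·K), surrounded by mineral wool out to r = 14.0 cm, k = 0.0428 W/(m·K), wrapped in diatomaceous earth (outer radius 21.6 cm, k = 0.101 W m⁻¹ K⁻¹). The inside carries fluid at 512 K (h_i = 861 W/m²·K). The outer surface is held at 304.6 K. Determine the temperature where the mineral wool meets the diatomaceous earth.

Series thermal resistances, inner to outer:
  R'_conv,in = 1/(2πr h) = 1/(2π·0.0678·861) = 0.002726 m·K/W
  R'_nickel alloy = ln(0.0782/0.0678)/(2πk) = 0.1427/(2π·13.1) = 0.001734 m·K/W
  R'_mineral wool = ln(0.140/0.0782)/(2πk) = 0.5824/(2π·0.0428) = 2.166 m·K/W
  R'_diatomaceous earth = ln(0.216/0.140)/(2πk) = 0.4336/(2π·0.101) = 0.6833 m·K/W
ΣR = 0.002726 + 0.001734 + 2.166 + 0.6833 = 2.854 m·K/W
Q' = ΔT/ΣR = (512 K − 304.6 K)/2.854 = 72.67 W/m
From the inner boundary to the mineral wool/diatomaceous earth interface, ΣR_partial = 2.170 m·K/W.
T_interface = T_in − Q'·ΣR_partial = 512 K − (72.67)(2.170) = 354.3 K

T = 354.3 K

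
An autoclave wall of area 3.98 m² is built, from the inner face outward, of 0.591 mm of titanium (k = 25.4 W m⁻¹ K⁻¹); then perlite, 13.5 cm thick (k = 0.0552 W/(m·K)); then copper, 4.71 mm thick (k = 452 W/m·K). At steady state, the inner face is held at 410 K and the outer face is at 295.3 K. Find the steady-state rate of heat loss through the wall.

Q = 187 W

Series thermal resistances, inner to outer:
  R_titanium = L/(kA) = 5.91×10^-4/(25.4·3.98) = 5.846×10^-6 K/W
  R_perlite = L/(kA) = 0.135/(0.0552·3.98) = 0.6145 K/W
  R_copper = L/(kA) = 0.00471/(452·3.98) = 2.618×10^-6 K/W
ΣR = 5.846×10^-6 + 0.6145 + 2.618×10^-6 = 0.6145 K/W
Q = ΔT/ΣR = (410 K − 295.3 K)/0.6145 = 187 W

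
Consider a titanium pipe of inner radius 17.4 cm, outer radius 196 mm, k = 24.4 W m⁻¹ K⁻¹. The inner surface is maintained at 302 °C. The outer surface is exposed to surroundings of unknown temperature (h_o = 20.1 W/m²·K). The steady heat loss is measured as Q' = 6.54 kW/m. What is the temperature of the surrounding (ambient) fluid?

Series resistances:
  R'_titanium = ln(0.196/0.174)/(2πk) = 0.1191/(2π·24.4) = 7.766×10^-4 m·K/W
  R'_conv,out = 1/(2πr h) = 1/(2π·0.196·20.1) = 0.04040 m·K/W
ΣR = 0.04118 m·K/W
ΔT = Q'·ΣR = 6540 × 0.04118 = 269.3 K
Heat flows outward, so T_out = T_in − ΔT = 302 − 269.3 = 32.7 °C

T_out = 32.7 °C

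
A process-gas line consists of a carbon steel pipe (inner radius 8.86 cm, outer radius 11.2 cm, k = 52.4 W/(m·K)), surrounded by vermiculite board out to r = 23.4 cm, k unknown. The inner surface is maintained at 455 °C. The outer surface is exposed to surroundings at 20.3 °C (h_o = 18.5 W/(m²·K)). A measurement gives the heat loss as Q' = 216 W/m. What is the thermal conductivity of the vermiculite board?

ΣR = ΔT/Q' = |455 − 20.3|/216 = 2.012 m·K/W
Known resistances:
  R'_carbon steel = ln(0.112/0.0886)/(2πk) = 0.2344/(2π·52.4) = 7.118×10^-4 m·K/W
  R'_conv,out = 1/(2πr h) = 1/(2π·0.234·18.5) = 0.03676 m·K/W
R_vermiculite board = ΣR − ΣR_known = 2.012 − 0.03747 = 1.975 m·K/W
ln(r₂/r₁)/(2πk) = 1.975 ⇒ k = 0.7368/(2π·1.975) = 0.0594 W/m·K

k = 0.0594 W/m·K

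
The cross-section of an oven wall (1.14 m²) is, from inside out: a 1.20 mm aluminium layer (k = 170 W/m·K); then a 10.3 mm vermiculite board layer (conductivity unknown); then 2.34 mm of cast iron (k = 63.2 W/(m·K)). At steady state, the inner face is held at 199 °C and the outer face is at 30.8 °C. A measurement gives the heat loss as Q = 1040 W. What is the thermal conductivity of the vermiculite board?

ΣR = ΔT/Q = |199 − 30.8|/1040 = 0.1617 K/W
Known resistances:
  R_aluminium = L/(kA) = 0.00120/(170·1.14) = 6.192×10^-6 K/W
  R_cast iron = L/(kA) = 0.00234/(63.2·1.14) = 3.248×10^-5 K/W
R_vermiculite board = ΣR − ΣR_known = 0.1617 − 3.867×10^-5 = 0.1617 K/W
L/(kA) = 0.1617 ⇒ k = 0.0103/(0.1617·1.14) = 0.0559 W/m·K

k = 0.0559 W/m·K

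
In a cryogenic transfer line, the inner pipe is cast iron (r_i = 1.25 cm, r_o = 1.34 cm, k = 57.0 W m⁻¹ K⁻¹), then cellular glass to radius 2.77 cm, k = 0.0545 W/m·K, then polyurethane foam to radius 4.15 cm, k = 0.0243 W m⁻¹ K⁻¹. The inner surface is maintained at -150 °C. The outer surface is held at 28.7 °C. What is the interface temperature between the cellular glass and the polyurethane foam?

Treat each layer as a resistance in series:
  R'_cast iron = ln(0.0134/0.0125)/(2πk) = 0.06953/(2π·57.0) = 1.941×10^-4 m·K/W
  R'_cellular glass = ln(0.0277/0.0134)/(2πk) = 0.7262/(2π·0.0545) = 2.121 m·K/W
  R'_polyurethane foam = ln(0.0415/0.0277)/(2πk) = 0.4043/(2π·0.0243) = 2.648 m·K/W
ΣR = 1.941×10^-4 + 2.121 + 2.648 = 4.769 m·K/W
Q' = ΔT/ΣR = (-150 °C − 28.7 °C)/4.769 = -37.47 W/m
From the inner boundary to the cellular glass/polyurethane foam interface, ΣR_partial = 2.121 m·K/W.
T_interface = T_in − Q'·ΣR_partial = -150 °C − (-37.47)(2.121) = -70.5 °C

T = -70.5 °C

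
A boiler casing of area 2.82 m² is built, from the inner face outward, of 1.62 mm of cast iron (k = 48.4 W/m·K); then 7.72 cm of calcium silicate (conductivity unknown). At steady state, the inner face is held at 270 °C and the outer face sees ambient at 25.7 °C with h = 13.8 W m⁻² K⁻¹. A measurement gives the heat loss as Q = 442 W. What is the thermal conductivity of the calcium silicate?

ΣR = ΔT/Q = |270 − 25.7|/442 = 0.5527 K/W
Known resistances:
  R_cast iron = L/(kA) = 0.00162/(48.4·2.82) = 1.187×10^-5 K/W
  R_conv,out = 1/(hA) = 1/(13.8·2.82) = 0.02570 K/W
R_calcium silicate = ΣR − ΣR_known = 0.5527 − 0.02571 = 0.5270 K/W
L/(kA) = 0.5270 ⇒ k = 0.0772/(0.5270·2.82) = 0.0519 W/m·K

k = 0.0519 W/m·K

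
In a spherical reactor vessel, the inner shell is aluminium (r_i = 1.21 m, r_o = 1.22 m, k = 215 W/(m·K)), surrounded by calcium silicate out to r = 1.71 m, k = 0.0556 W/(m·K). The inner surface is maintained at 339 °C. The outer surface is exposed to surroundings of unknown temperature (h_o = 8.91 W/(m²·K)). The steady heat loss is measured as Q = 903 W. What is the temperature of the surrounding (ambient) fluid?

Series resistances:
  R_aluminium = (1/1.21 − 1/1.22)/(4πk) = 0.006774/(4π·215) = 2.507×10^-6 K/W
  R_calcium silicate = (1/1.22 − 1/1.71)/(4πk) = 0.2349/(4π·0.0556) = 0.3362 K/W
  R_conv,out = 1/(4πr²h) = 1/(4π·1.71²·8.91) = 0.003054 K/W
ΣR = 0.3392 K/W
ΔT = Q·ΣR = 903 × 0.3392 = 306.3 K
Heat flows outward, so T_out = T_in − ΔT = 339 − 306.3 = 32.7 °C

T_out = 32.7 °C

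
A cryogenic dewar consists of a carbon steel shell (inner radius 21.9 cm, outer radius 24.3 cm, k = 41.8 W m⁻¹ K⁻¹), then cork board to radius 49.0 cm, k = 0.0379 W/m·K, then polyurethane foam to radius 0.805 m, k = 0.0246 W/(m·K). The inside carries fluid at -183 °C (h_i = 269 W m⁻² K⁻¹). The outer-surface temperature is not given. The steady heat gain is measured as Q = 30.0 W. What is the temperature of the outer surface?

Series resistances:
  R_conv,in = 1/(4πr²h) = 1/(4π·0.219²·269) = 0.006168 K/W
  R_carbon steel = (1/0.219 − 1/0.243)/(4πk) = 0.4510/(4π·41.8) = 8.586×10^-4 K/W
  R_cork board = (1/0.243 − 1/0.490)/(4πk) = 2.074/(4π·0.0379) = 4.356 K/W
  R_polyurethane foam = (1/0.490 − 1/0.805)/(4πk) = 0.7986/(4π·0.0246) = 2.583 K/W
ΣR = 6.946 K/W
ΔT = Q·ΣR = 30.0 × 6.946 = 208.4 K
Heat flows inward, so T_out = T_in + ΔT = -183 + 208.4 = 25.4 °C

T_out = 25.4 °C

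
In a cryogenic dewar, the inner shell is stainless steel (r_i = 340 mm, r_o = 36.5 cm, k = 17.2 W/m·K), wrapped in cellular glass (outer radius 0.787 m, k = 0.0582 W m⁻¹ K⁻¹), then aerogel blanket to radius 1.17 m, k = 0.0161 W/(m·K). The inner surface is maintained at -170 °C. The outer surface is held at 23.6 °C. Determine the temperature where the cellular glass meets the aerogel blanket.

T = -74.3 °C

Treat each layer as a resistance in series:
  R_stainless steel = (1/0.340 − 1/0.365)/(4πk) = 0.2015/(4π·17.2) = 9.320×10^-4 K/W
  R_cellular glass = (1/0.365 − 1/0.787)/(4πk) = 1.469/(4π·0.0582) = 2.009 K/W
  R_aerogel blanket = (1/0.787 − 1/1.17)/(4πk) = 0.4159/(4π·0.0161) = 2.056 K/W
ΣR = 9.320×10^-4 + 2.009 + 2.056 = 4.066 K/W
Q = ΔT/ΣR = (-170 °C − 23.6 °C)/4.066 = -47.61 W
From the inner boundary to the cellular glass/aerogel blanket interface, ΣR_partial = 2.010 K/W.
T_interface = T_in − Q·ΣR_partial = -170 °C − (-47.61)(2.010) = -74.3 °C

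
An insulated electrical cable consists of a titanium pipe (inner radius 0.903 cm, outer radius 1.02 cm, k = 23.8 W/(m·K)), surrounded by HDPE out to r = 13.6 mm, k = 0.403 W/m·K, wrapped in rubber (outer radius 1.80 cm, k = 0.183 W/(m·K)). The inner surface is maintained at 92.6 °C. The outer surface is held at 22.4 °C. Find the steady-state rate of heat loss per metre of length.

Treat each layer as a resistance in series:
  R'_titanium = ln(0.0102/0.00903)/(2πk) = 0.1218/(2π·23.8) = 8.147×10^-4 m·K/W
  R'_HDPE = ln(0.0136/0.0102)/(2πk) = 0.2877/(2π·0.403) = 0.1136 m·K/W
  R'_rubber = ln(0.0180/0.0136)/(2πk) = 0.2803/(2π·0.183) = 0.2438 m·K/W
ΣR = 8.147×10^-4 + 0.1136 + 0.2438 = 0.3582 m·K/W
Q' = ΔT/ΣR = (92.6 °C − 22.4 °C)/0.3582 = 196 W/m

Q' = 196 W/m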